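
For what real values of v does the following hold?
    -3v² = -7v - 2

Rearrange to standard form: -3v² + 7v + 2 = 0.
Discriminant: (7)² − 4·(-3)·2 = 73.
Quadratic formula: v = (-7 ± √73) / (-6).
So v = 7/6 - √(73)/6 ≈ -0.2573 or v = 7/6 + √(73)/6 ≈ 2.5907.

v = -0.2573 or v = 2.5907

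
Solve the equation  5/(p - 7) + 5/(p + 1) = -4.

Multiply both sides by (p - 7)(p + 1):
5(p + 1) + 5(p - 7) = -4(p - 7)(p + 1).
Expand and collect terms: -4p^2 + 14p + 58 = 0.
By the quadratic formula, p = (-14 +/- sqrt(1124)) / -8, so p ~= -2.4408 or p ~= 5.9408.
Neither value makes a denominator zero (p != 7, p != -1), so both are valid.

p = -2.4408 or p = 5.9408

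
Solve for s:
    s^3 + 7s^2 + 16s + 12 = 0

s = -3 or s = -2

Possible rational roots are divisors of 12. Testing s = -3 gives 0, so (s + 3) is a factor.
Divide: s^3 + 7s^2 + 16s + 12 = (s + 3)(s^2 + 4s + 4).
The quadratic has the repeated root s = -2.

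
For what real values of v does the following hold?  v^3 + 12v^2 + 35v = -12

v = -7.6056 or v = -4 or v = -0.3944

Rearrange: v^3 + 12v^2 + 35v + 12 = 0.
Possible rational roots are divisors of 12. Testing v = -4 gives 0, so (v + 4) is a factor.
Divide: v^3 + 12v^2 + 35v + 12 = (v + 4)(v^2 + 8v + 3).
Apply the quadratic formula to v^2 + 8v + 3 = 0: v = (-8 +/- sqrt(52))/2, i.e. v ~= -0.3944 or v ~= -7.6056.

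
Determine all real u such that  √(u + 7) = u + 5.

u = -3

Square both sides: u + 7 = (u + 5)².
Expand and rearrange: u² + 9u + 18 = 0.
Solving gives u = -3 or u = -6.
Check each candidate in the original equation:
  u = -3: √(4) = 2, while u + 5 = 2 — valid.
  u = -6: √(1) = 1, while u + 5 = -1 — extraneous.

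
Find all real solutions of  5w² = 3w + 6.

w = -0.8358 or w = 1.4358

Rearrange to standard form: 5w² - 3w - 6 = 0.
Discriminant: (-3)² − 4·5·(-6) = 129.
Quadratic formula: w = (3 ± √129) / 10.
So w = 3/10 + √(129)/10 ≈ 1.4358 or w = 3/10 - √(129)/10 ≈ -0.8358.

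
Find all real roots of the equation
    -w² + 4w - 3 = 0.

w = 1 or w = 3

Factor: -1(w - 3)(w - 1) = 0.
So w = 3 or w = 1.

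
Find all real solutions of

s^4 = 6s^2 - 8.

s = -2 or s = -1.4142 or s = 1.4142 or s = 2

Let u = s^2. The equation becomes u^2 - 6u + 8 = 0.
Factor: (u - 4)(u - 2) = 0, so u = 4 or u = 2.
s^2 = 4 gives s = +/-2.
s^2 = 2 gives s = +/-sqrt(2) ~= +/-1.4142.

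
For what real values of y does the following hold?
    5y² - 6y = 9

y = -0.8697 or y = 2.0697

Rearrange to standard form: 5y² - 6y - 9 = 0.
Discriminant: (-6)² − 4·5·(-9) = 216.
Quadratic formula: y = (6 ± √216) / 10.
So y = 3/5 + 3·√(6)/5 ≈ 2.0697 or y = 3/5 - 3·√(6)/5 ≈ -0.8697.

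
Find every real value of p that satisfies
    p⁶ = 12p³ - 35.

p = 1.71 or p = 1.9129

Let u = p³. The equation becomes u² - 12u + 35 = 0.
Factor: (u - 5)(u - 7) = 0, so u = 5 or u = 7.
p³ = 5 gives p = ∛(5) ≈ 1.71.
p³ = 7 gives p = ∛(7) ≈ 1.9129.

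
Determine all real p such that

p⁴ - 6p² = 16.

p = -2.8284 or p = 2.8284

Let u = p². The equation becomes u² - 6u - 16 = 0.
Factor: (u - 8)(u + 2) = 0, so u = 8 or u = -2.
p² = 8 gives p = ±2·√(2) ≈ ±2.8284.
p² = -2 < 0 has no real solution.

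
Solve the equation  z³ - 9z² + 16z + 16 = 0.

z = -0.7016 or z = 4 or z = 5.7016

Possible rational roots are divisors of 16. Testing z = 4 gives 0, so (z - 4) is a factor.
Divide: z³ - 9z² + 16z + 16 = (z - 4)(z² - 5z - 4).
Apply the quadratic formula to z² - 5z - 4 = 0: z = (5 ± √41)/2, i.e. z ≈ 5.7016 or z ≈ -0.7016.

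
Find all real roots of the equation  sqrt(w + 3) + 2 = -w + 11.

w = 6

Isolate the radical: sqrt(w + 3) = -w + 9.
Square both sides: w + 3 = (-w + 9)^2.
Expand and rearrange: w^2 - 19w + 78 = 0.
Solving gives w = 13 or w = 6.
Check each candidate in the original equation:
  w = 13: sqrt(16) = 4, while -w + 9 = -4 — extraneous.
  w = 6: sqrt(9) = 3, while -w + 9 = 3 — valid.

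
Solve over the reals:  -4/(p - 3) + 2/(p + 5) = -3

Multiply both sides by (p - 3)(p + 5):
-4(p + 5) + 2(p - 3) = -3(p - 3)(p + 5).
Expand and collect terms: -3p² - 4p + 71 = 0.
By the quadratic formula, p = (4 ± √868) / -6, so p ≈ -5.577 or p ≈ 4.2436.
Neither value makes a denominator zero (p ≠ 3, p ≠ -5), so both are valid.

p = -5.577 or p = 4.2436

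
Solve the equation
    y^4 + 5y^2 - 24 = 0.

Let u = y^2. The equation becomes u^2 + 5u - 24 = 0.
Factor: (u + 8)(u - 3) = 0, so u = -8 or u = 3.
y^2 = -8 < 0 has no real solution.
y^2 = 3 gives y = +/-sqrt(3) ~= +/-1.7321.

y = -1.7321 or y = 1.7321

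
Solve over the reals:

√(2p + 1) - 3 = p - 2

p = 0

Isolate the radical: √(2p + 1) = p + 1.
Square both sides: 2p + 1 = (p + 1)².
Expand and rearrange: p² = 0.
This gives the repeated root p = 0.
Check in the original equation:
  p = 0: √(1) = 1, while p + 1 = 1 — valid.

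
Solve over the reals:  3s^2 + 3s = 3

Rearrange to standard form: 3s^2 + 3s - 3 = 0.
Discriminant: (3)^2 - 4*3*(-3) = 45.
Quadratic formula: s = (-3 +/- sqrt(45)) / 6.
So s = -1/2 + sqrt(5)/2 ~= 0.618 or s = -sqrt(5)/2 - 1/2 ~= -1.618.

s = -1.618 or s = 0.618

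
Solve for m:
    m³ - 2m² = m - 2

Rearrange: m³ - 2m² - m + 2 = 0.
Possible rational roots are divisors of 2. Testing m = -1 gives 0, so (m + 1) is a factor.
Divide: m³ - 2m² - m + 2 = (m + 1)(m² - 3m + 2).
Factor the quadratic: m = 2 or m = 1.

m = -1 or m = 1 or m = 2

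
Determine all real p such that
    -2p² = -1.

Rearrange to standard form: -2p² + 1 = 0.
Discriminant: (0)² − 4·(-2)·1 = 8.
Quadratic formula: p = (0 ± √8) / (-4).
So p = -√(2)/2 ≈ -0.7071 or p = √(2)/2 ≈ 0.7071.

p = -0.7071 or p = 0.7071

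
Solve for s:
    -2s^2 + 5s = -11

Rearrange to standard form: -2s^2 + 5s + 11 = 0.
Discriminant: (5)^2 - 4*(-2)*11 = 113.
Quadratic formula: s = (-5 +/- sqrt(113)) / (-4).
So s = 5/4 - sqrt(113)/4 ~= -1.4075 or s = 5/4 + sqrt(113)/4 ~= 3.9075.

s = -1.4075 or s = 3.9075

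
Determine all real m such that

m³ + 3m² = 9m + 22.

Rearrange: m³ + 3m² - 9m - 22 = 0.
Possible rational roots are divisors of -22. Testing m = -2 gives 0, so (m + 2) is a factor.
Divide: m³ + 3m² - 9m - 22 = (m + 2)(m² + m - 11).
Apply the quadratic formula to m² + m - 11 = 0: m = (-1 ± √45)/2, i.e. m ≈ 2.8541 or m ≈ -3.8541.

m = -3.8541 or m = -2 or m = 2.8541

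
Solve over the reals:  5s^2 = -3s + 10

Rearrange to standard form: 5s^2 + 3s - 10 = 0.
Discriminant: (3)^2 - 4*5*(-10) = 209.
Quadratic formula: s = (-3 +/- sqrt(209)) / 10.
So s = -3/10 + sqrt(209)/10 ~= 1.1457 or s = -sqrt(209)/10 - 3/10 ~= -1.7457.

s = -1.7457 or s = 1.1457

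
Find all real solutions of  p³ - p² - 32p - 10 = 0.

p = -5 or p = -0.3166 or p = 6.3166

Possible rational roots are divisors of -10. Testing p = -5 gives 0, so (p + 5) is a factor.
Divide: p³ - p² - 32p - 10 = (p + 5)(p² - 6p - 2).
Apply the quadratic formula to p² - 6p - 2 = 0: p = (6 ± √44)/2, i.e. p ≈ 6.3166 or p ≈ -0.3166.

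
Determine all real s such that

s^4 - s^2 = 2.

Let u = s^2. The equation becomes u^2 - u - 2 = 0.
Factor: (u + 1)(u - 2) = 0, so u = -1 or u = 2.
s^2 = -1 < 0 has no real solution.
s^2 = 2 gives s = +/-sqrt(2) ~= +/-1.4142.

s = -1.4142 or s = 1.4142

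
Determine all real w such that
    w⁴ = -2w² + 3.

w = -1 or w = 1

Let u = w². The equation becomes u² + 2u - 3 = 0.
Factor: (u + 3)(u - 1) = 0, so u = -3 or u = 1.
w² = -3 < 0 has no real solution.
w² = 1 gives w = ±1.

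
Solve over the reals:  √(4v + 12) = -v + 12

Square both sides: 4v + 12 = (-v + 12)².
Expand and rearrange: v² - 28v + 132 = 0.
Solving gives v = 22 or v = 6.
Check each candidate in the original equation:
  v = 22: √(100) = 10, while -v + 12 = -10 — extraneous.
  v = 6: √(36) = 6, while -v + 12 = 6 — valid.

v = 6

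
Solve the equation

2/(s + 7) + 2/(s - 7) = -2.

s = -8.0711 or s = 6.0711

Multiply both sides by (s + 7)(s - 7):
2(s - 7) + 2(s + 7) = -2(s + 7)(s - 7).
Expand and collect terms: -2s² - 4s + 98 = 0.
By the quadratic formula, s = (4 ± √800) / -4, so s ≈ -8.0711 or s ≈ 6.0711.
Neither value makes a denominator zero (s ≠ -7, s ≠ 7), so both are valid.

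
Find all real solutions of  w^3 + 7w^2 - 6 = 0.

Possible rational roots are divisors of -6. Testing w = -1 gives 0, so (w + 1) is a factor.
Divide: w^3 + 7w^2 - 6 = (w + 1)(w^2 + 6w - 6).
Apply the quadratic formula to w^2 + 6w - 6 = 0: w = (-6 +/- sqrt(60))/2, i.e. w ~= 0.873 or w ~= -6.873.

w = -6.873 or w = -1 or w = 0.873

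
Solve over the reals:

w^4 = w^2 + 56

w = -2.8284 or w = 2.8284

Let u = w^2. The equation becomes u^2 - u - 56 = 0.
Factor: (u + 7)(u - 8) = 0, so u = -7 or u = 8.
w^2 = -7 < 0 has no real solution.
w^2 = 8 gives w = +/-2*sqrt(2) ~= +/-2.8284.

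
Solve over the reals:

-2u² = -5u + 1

Rearrange to standard form: -2u² + 5u - 1 = 0.
Discriminant: (5)² − 4·(-2)·(-1) = 17.
Quadratic formula: u = (-5 ± √17) / (-4).
So u = 5/4 - √(17)/4 ≈ 0.2192 or u = √(17)/4 + 5/4 ≈ 2.2808.

u = 0.2192 or u = 2.2808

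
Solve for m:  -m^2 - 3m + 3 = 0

Discriminant: (-3)^2 - 4*(-1)*3 = 21.
Quadratic formula: m = (3 +/- sqrt(21)) / (-2).
So m = -sqrt(21)/2 - 3/2 ~= -3.7913 or m = -3/2 + sqrt(21)/2 ~= 0.7913.

m = -3.7913 or m = 0.7913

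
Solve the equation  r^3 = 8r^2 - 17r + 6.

r = 0.4384 or r = 3 or r = 4.5616

Rearrange: r^3 - 8r^2 + 17r - 6 = 0.
Possible rational roots are divisors of -6. Testing r = 3 gives 0, so (r - 3) is a factor.
Divide: r^3 - 8r^2 + 17r - 6 = (r - 3)(r^2 - 5r + 2).
Apply the quadratic formula to r^2 - 5r + 2 = 0: r = (5 +/- sqrt(17))/2, i.e. r ~= 4.5616 or r ~= 0.4384.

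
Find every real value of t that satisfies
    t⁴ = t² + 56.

Let u = t². The equation becomes u² - u - 56 = 0.
Factor: (u - 8)(u + 7) = 0, so u = 8 or u = -7.
t² = 8 gives t = ±2·√(2) ≈ ±2.8284.
t² = -7 < 0 has no real solution.

t = -2.8284 or t = 2.8284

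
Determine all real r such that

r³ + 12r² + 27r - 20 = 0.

Possible rational roots are divisors of -20. Testing r = -4 gives 0, so (r + 4) is a factor.
Divide: r³ + 12r² + 27r - 20 = (r + 4)(r² + 8r - 5).
Apply the quadratic formula to r² + 8r - 5 = 0: r = (-8 ± √84)/2, i.e. r ≈ 0.5826 or r ≈ -8.5826.

r = -8.5826 or r = -4 or r = 0.5826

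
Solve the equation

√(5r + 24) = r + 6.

Square both sides: 5r + 24 = (r + 6)².
Expand and rearrange: r² + 7r + 12 = 0.
Solving gives r = -3 or r = -4.
Check each candidate in the original equation:
  r = -3: √(9) = 3, while r + 6 = 3 — valid.
  r = -4: √(4) = 2, while r + 6 = 2 — valid.

r = -4 or r = -3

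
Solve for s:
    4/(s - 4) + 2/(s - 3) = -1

s = -2.3723 or s = 3.3723

Multiply both sides by (s - 4)(s - 3):
4(s - 3) + 2(s - 4) = -(s - 4)(s - 3).
Expand and collect terms: -s^2 + s + 8 = 0.
By the quadratic formula, s = (-1 +/- sqrt(33)) / -2, so s ~= -2.3723 or s ~= 3.3723.
Neither value makes a denominator zero (s != 4, s != 3), so both are valid.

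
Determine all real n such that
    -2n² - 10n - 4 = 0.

Discriminant: (-10)² − 4·(-2)·(-4) = 68.
Quadratic formula: n = (10 ± √68) / (-4).
So n = -5/2 - √(17)/2 ≈ -4.5616 or n = -5/2 + √(17)/2 ≈ -0.4384.

n = -4.5616 or n = -0.4384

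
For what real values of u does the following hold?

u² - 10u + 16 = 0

Factor: (u - 8)(u - 2) = 0.
So u = 8 or u = 2.

u = 2 or u = 8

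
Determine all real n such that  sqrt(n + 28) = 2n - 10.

n = 8

Square both sides: n + 28 = (2n - 10)^2.
Expand and rearrange: 4n^2 - 41n + 72 = 0.
Solving gives n = 8 or n = 2.25.
Check each candidate in the original equation:
  n = 8: sqrt(36) = 6, while 2n - 10 = 6 — valid.
  n = 2.25: sqrt(30.25) = 5.5, while 2n - 10 = -5.5 — extraneous.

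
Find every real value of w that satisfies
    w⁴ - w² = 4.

w = -1.6005 or w = 1.6005

Let u = w². The equation becomes u² - u - 4 = 0.
By the quadratic formula, u = 1/2 + √(17)/2 or u = 1/2 - √(17)/2.
w² = 1/2 + √(17)/2 gives w = ±√(1/2 + √(17)/2) ≈ ±1.6005.
w² = 1/2 - √(17)/2 < 0 has no real solution.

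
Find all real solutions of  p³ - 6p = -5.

Rearrange: p³ - 6p + 5 = 0.
Possible rational roots are divisors of 5. Testing p = 1 gives 0, so (p - 1) is a factor.
Divide: p³ - 6p + 5 = (p - 1)(p² + p - 5).
Apply the quadratic formula to p² + p - 5 = 0: p = (-1 ± √21)/2, i.e. p ≈ 1.7913 or p ≈ -2.7913.

p = -2.7913 or p = 1 or p = 1.7913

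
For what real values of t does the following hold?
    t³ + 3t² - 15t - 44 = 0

Possible rational roots are divisors of -44. Testing t = -4 gives 0, so (t + 4) is a factor.
Divide: t³ + 3t² - 15t - 44 = (t + 4)(t² - t - 11).
Apply the quadratic formula to t² - t - 11 = 0: t = (1 ± √45)/2, i.e. t ≈ 3.8541 or t ≈ -2.8541.

t = -4 or t = -2.8541 or t = 3.8541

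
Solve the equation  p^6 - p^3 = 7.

p = -1.2991 or p = 1.4725

Let u = p^3. The equation becomes u^2 - u - 7 = 0.
By the quadratic formula, u = 1/2 + sqrt(29)/2 or u = 1/2 - sqrt(29)/2.
p^3 = 1/2 + sqrt(29)/2 gives p = (1/2 + sqrt(29)/2)^(1/3) ~= 1.4725.
p^3 = 1/2 - sqrt(29)/2 gives p = -(-1/2 + sqrt(29)/2)^(1/3) ~= -1.2991.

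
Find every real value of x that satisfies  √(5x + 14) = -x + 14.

Square both sides: 5x + 14 = (-x + 14)².
Expand and rearrange: x² - 33x + 182 = 0.
Solving gives x = 26 or x = 7.
Check each candidate in the original equation:
  x = 26: √(144) = 12, while -x + 14 = -12 — extraneous.
  x = 7: √(49) = 7, while -x + 14 = 7 — valid.

x = 7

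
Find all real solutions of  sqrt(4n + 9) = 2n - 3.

Square both sides: 4n + 9 = (2n - 3)^2.
Expand and rearrange: 4n^2 - 16n = 0.
Solving gives n = 4 or n = 0.
Check each candidate in the original equation:
  n = 4: sqrt(25) = 5, while 2n - 3 = 5 — valid.
  n = 0: sqrt(9) = 3, while 2n - 3 = -3 — extraneous.

n = 4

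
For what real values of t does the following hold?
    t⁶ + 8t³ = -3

Let u = t³. The equation becomes u² + 8u + 3 = 0.
By the quadratic formula, u = -4 + √(13) or u = -4 - √(13).
t³ = -4 + √(13) gives t = -∛(4 - √(13)) ≈ -0.7334.
t³ = -4 - √(13) gives t = -∛(√(13) + 4) ≈ -1.9666.

t = -1.9666 or t = -0.7334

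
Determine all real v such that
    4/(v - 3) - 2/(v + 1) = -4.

Multiply both sides by (v - 3)(v + 1):
4(v + 1) - 2(v - 3) = -4(v - 3)(v + 1).
Expand and collect terms: -4v² + 6v + 2 = 0.
By the quadratic formula, v = (-6 ± √68) / -8, so v ≈ -0.2808 or v ≈ 1.7808.
Neither value makes a denominator zero (v ≠ 3, v ≠ -1), so both are valid.

v = -0.2808 or v = 1.7808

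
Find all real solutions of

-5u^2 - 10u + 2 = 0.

u = -2.1832 or u = 0.1832

Discriminant: (-10)^2 - 4*(-5)*2 = 140.
Quadratic formula: u = (10 +/- sqrt(140)) / (-10).
So u = -sqrt(35)/5 - 1 ~= -2.1832 or u = -1 + sqrt(35)/5 ~= 0.1832.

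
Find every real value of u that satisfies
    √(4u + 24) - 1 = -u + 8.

u = 3

Isolate the radical: √(4u + 24) = -u + 9.
Square both sides: 4u + 24 = (-u + 9)².
Expand and rearrange: u² - 22u + 57 = 0.
Solving gives u = 19 or u = 3.
Check each candidate in the original equation:
  u = 19: √(100) = 10, while -u + 9 = -10 — extraneous.
  u = 3: √(36) = 6, while -u + 9 = 6 — valid.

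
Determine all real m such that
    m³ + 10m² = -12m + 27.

Rearrange: m³ + 10m² + 12m - 27 = 0.
Possible rational roots are divisors of -27. Testing m = -3 gives 0, so (m + 3) is a factor.
Divide: m³ + 10m² + 12m - 27 = (m + 3)(m² + 7m - 9).
Apply the quadratic formula to m² + 7m - 9 = 0: m = (-7 ± √85)/2, i.e. m ≈ 1.1098 or m ≈ -8.1098.

m = -8.1098 or m = -3 or m = 1.1098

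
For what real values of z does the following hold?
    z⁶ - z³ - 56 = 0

z = -1.9129 or z = 2

Let u = z³. The equation becomes u² - u - 56 = 0.
Factor: (u - 8)(u + 7) = 0, so u = 8 or u = -7.
z³ = 8 gives z = 2.
z³ = -7 gives z = -∛(7) ≈ -1.9129.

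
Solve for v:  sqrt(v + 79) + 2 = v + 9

v = 2

Isolate the radical: sqrt(v + 79) = v + 7.
Square both sides: v + 79 = (v + 7)^2.
Expand and rearrange: v^2 + 13v - 30 = 0.
Solving gives v = 2 or v = -15.
Check each candidate in the original equation:
  v = 2: sqrt(81) = 9, while v + 7 = 9 — valid.
  v = -15: sqrt(64) = 8, while v + 7 = -8 — extraneous.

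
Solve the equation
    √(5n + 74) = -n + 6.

Square both sides: 5n + 74 = (-n + 6)².
Expand and rearrange: n² - 17n - 38 = 0.
Solving gives n = 19 or n = -2.
Check each candidate in the original equation:
  n = 19: √(169) = 13, while -n + 6 = -13 — extraneous.
  n = -2: √(64) = 8, while -n + 6 = 8 — valid.

n = -2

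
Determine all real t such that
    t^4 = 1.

Let u = t^2. The equation becomes u^2 - 1 = 0.
Factor: (u + 1)(u - 1) = 0, so u = -1 or u = 1.
t^2 = -1 < 0 has no real solution.
t^2 = 1 gives t = +/-1.

t = -1 or t = 1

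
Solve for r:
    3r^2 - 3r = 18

r = -2 or r = 3

Bring every term to one side: 3r^2 - 3r - 18 = 0.
Factor: 3(r - 3)(r + 2) = 0.
So r = 3 or r = -2.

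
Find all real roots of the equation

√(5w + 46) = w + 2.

w = 7

Square both sides: 5w + 46 = (w + 2)².
Expand and rearrange: w² - w - 42 = 0.
Solving gives w = 7 or w = -6.
Check each candidate in the original equation:
  w = 7: √(81) = 9, while w + 2 = 9 — valid.
  w = -6: √(16) = 4, while w + 2 = -4 — extraneous.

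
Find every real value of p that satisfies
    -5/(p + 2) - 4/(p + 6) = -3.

Multiply both sides by (p + 2)(p + 6):
-5(p + 6) - 4(p + 2) = -3(p + 2)(p + 6).
Expand and collect terms: -3p^2 - 15p + 2 = 0.
By the quadratic formula, p = (15 +/- sqrt(249)) / -6, so p ~= -5.13 or p ~= 0.13.
Neither value makes a denominator zero (p != -2, p != -6), so both are valid.

p = -5.13 or p = 0.13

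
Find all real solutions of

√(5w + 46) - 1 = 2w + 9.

w = -2

Isolate the radical: √(5w + 46) = 2w + 10.
Square both sides: 5w + 46 = (2w + 10)².
Expand and rearrange: 4w² + 35w + 54 = 0.
Solving gives w = -2 or w = -6.75.
Check each candidate in the original equation:
  w = -2: √(36) = 6, while 2w + 10 = 6 — valid.
  w = -6.75: √(12.25) = 3.5, while 2w + 10 = -3.5 — extraneous.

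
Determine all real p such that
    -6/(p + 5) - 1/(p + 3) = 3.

p = -7.1736 or p = -3.1597

Multiply both sides by (p + 5)(p + 3):
-6(p + 3) - (p + 5) = 3(p + 5)(p + 3).
Expand and collect terms: 3p^2 + 31p + 68 = 0.
By the quadratic formula, p = (-31 +/- sqrt(145)) / 6, so p ~= -3.1597 or p ~= -7.1736.
Neither value makes a denominator zero (p != -5, p != -3), so both are valid.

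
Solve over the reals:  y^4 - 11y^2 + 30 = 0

Let u = y^2. The equation becomes u^2 - 11u + 30 = 0.
Factor: (u - 6)(u - 5) = 0, so u = 6 or u = 5.
y^2 = 6 gives y = +/-sqrt(6) ~= +/-2.4495.
y^2 = 5 gives y = +/-sqrt(5) ~= +/-2.2361.

y = -2.4495 or y = -2.2361 or y = 2.2361 or y = 2.4495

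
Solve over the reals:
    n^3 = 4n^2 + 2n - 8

Rearrange: n^3 - 4n^2 - 2n + 8 = 0.
Possible rational roots are divisors of 8. Testing n = 4 gives 0, so (n - 4) is a factor.
Divide: n^3 - 4n^2 - 2n + 8 = (n - 4)(n^2 - 2).
Apply the quadratic formula to n^2 - 2 = 0: n = (0 +/- sqrt(8))/2, i.e. n ~= 1.4142 or n ~= -1.4142.

n = -1.4142 or n = 1.4142 or n = 4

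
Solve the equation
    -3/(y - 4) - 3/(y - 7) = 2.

y = 1.8787 or y = 6.1213

Multiply both sides by (y - 4)(y - 7):
-3(y - 7) - 3(y - 4) = 2(y - 4)(y - 7).
Expand and collect terms: 2y² - 16y + 23 = 0.
By the quadratic formula, y = (16 ± √72) / 4, so y ≈ 6.1213 or y ≈ 1.8787.
Neither value makes a denominator zero (y ≠ 4, y ≠ 7), so both are valid.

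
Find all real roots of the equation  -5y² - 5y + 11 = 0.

Discriminant: (-5)² − 4·(-5)·11 = 245.
Quadratic formula: y = (5 ± √245) / (-10).
So y = -7·√(5)/10 - 1/2 ≈ -2.0652 or y = -1/2 + 7·√(5)/10 ≈ 1.0652.

y = -2.0652 or y = 1.0652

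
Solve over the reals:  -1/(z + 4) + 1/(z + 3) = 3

z = -4.2638 or z = -2.7362

Multiply both sides by (z + 4)(z + 3):
-(z + 3) + (z + 4) = 3(z + 4)(z + 3).
Expand and collect terms: 3z² + 21z + 35 = 0.
By the quadratic formula, z = (-21 ± √21) / 6, so z ≈ -2.7362 or z ≈ -4.2638.
Neither value makes a denominator zero (z ≠ -4, z ≠ -3), so both are valid.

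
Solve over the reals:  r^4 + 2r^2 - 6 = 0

r = -1.2829 or r = 1.2829

Let u = r^2. The equation becomes u^2 + 2u - 6 = 0.
By the quadratic formula, u = -1 + sqrt(7) or u = -sqrt(7) - 1.
r^2 = -1 + sqrt(7) gives r = +/-sqrt(-1 + sqrt(7)) ~= +/-1.2829.
r^2 = -sqrt(7) - 1 < 0 has no real solution.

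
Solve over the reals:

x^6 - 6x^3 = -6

Let u = x^3. The equation becomes u^2 - 6u + 6 = 0.
By the quadratic formula, u = sqrt(3) + 3 or u = 3 - sqrt(3).
x^3 = sqrt(3) + 3 gives x = (sqrt(3) + 3)^(1/3) ~= 1.6789.
x^3 = 3 - sqrt(3) gives x = (3 - sqrt(3))^(1/3) ~= 1.0823.

x = 1.0823 or x = 1.6789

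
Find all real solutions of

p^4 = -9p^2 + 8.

Let u = p^2. The equation becomes u^2 + 9u - 8 = 0.
By the quadratic formula, u = -9/2 + sqrt(113)/2 or u = -sqrt(113)/2 - 9/2.
p^2 = -9/2 + sqrt(113)/2 gives p = +/-sqrt(-9/2 + sqrt(113)/2) ~= +/-0.9028.
p^2 = -sqrt(113)/2 - 9/2 < 0 has no real solution.

p = -0.9028 or p = 0.9028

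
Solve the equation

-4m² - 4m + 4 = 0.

Discriminant: (-4)² − 4·(-4)·4 = 80.
Quadratic formula: m = (4 ± √80) / (-8).
So m = -√(5)/2 - 1/2 ≈ -1.618 or m = -1/2 + √(5)/2 ≈ 0.618.

m = -1.618 or m = 0.618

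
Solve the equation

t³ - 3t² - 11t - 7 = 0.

t = -1.3166 or t = -1 or t = 5.3166

Possible rational roots are divisors of -7. Testing t = -1 gives 0, so (t + 1) is a factor.
Divide: t³ - 3t² - 11t - 7 = (t + 1)(t² - 4t - 7).
Apply the quadratic formula to t² - 4t - 7 = 0: t = (4 ± √44)/2, i.e. t ≈ 5.3166 or t ≈ -1.3166.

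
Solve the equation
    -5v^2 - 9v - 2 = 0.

v = -1.5403 or v = -0.2597

Discriminant: (-9)^2 - 4*(-5)*(-2) = 41.
Quadratic formula: v = (9 +/- sqrt(41)) / (-10).
So v = -9/10 - sqrt(41)/10 ~= -1.5403 or v = -9/10 + sqrt(41)/10 ~= -0.2597.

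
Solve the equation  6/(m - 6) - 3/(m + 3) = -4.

m = -2.079 or m = 4.329

Multiply both sides by (m - 6)(m + 3):
6(m + 3) - 3(m - 6) = -4(m - 6)(m + 3).
Expand and collect terms: -4m^2 + 9m + 36 = 0.
By the quadratic formula, m = (-9 +/- sqrt(657)) / -8, so m ~= -2.079 or m ~= 4.329.
Neither value makes a denominator zero (m != 6, m != -3), so both are valid.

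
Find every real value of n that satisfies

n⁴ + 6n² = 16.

n = -1.4142 or n = 1.4142

Let u = n². The equation becomes u² + 6u - 16 = 0.
Factor: (u + 8)(u - 2) = 0, so u = -8 or u = 2.
n² = -8 < 0 has no real solution.
n² = 2 gives n = ±√(2) ≈ ±1.4142.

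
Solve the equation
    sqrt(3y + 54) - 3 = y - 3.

y = 9

Isolate the radical: sqrt(3y + 54) = y.
Square both sides: 3y + 54 = (y)^2.
Expand and rearrange: y^2 - 3y - 54 = 0.
Solving gives y = 9 or y = -6.
Check each candidate in the original equation:
  y = 9: sqrt(81) = 9, while y = 9 — valid.
  y = -6: sqrt(36) = 6, while y = -6 — extraneous.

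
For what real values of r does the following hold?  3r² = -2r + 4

Rearrange to standard form: 3r² + 2r - 4 = 0.
Discriminant: (2)² − 4·3·(-4) = 52.
Quadratic formula: r = (-2 ± √52) / 6.
So r = -1/3 + √(13)/3 ≈ 0.8685 or r = -√(13)/3 - 1/3 ≈ -1.5352.

r = -1.5352 or r = 0.8685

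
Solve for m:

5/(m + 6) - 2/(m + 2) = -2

m = -8.1504 or m = -1.3496

Multiply both sides by (m + 6)(m + 2):
5(m + 2) - 2(m + 6) = -2(m + 6)(m + 2).
Expand and collect terms: -2m^2 - 19m - 22 = 0.
By the quadratic formula, m = (19 +/- sqrt(185)) / -4, so m ~= -8.1504 or m ~= -1.3496.
Neither value makes a denominator zero (m != -6, m != -2), so both are valid.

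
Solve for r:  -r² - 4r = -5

Bring every term to one side: -r² - 4r + 5 = 0.
Factor: -1(r + 5)(r - 1) = 0.
So r = -5 or r = 1.

r = -5 or r = 1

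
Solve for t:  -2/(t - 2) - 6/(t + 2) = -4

Multiply both sides by (t - 2)(t + 2):
-2(t + 2) - 6(t - 2) = -4(t - 2)(t + 2).
Expand and collect terms: -4t² + 8t + 8 = 0.
By the quadratic formula, t = (-8 ± √192) / -8, so t ≈ -0.7321 or t ≈ 2.7321.
Neither value makes a denominator zero (t ≠ 2, t ≠ -2), so both are valid.

t = -0.7321 or t = 2.7321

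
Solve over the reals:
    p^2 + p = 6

p = -3 or p = 2

Bring every term to one side: p^2 + p - 6 = 0.
Factor: (p + 3)(p - 2) = 0.
So p = -3 or p = 2.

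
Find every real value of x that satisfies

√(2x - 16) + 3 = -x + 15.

Isolate the radical: √(2x - 16) = -x + 12.
Square both sides: 2x - 16 = (-x + 12)².
Expand and rearrange: x² - 26x + 160 = 0.
Solving gives x = 16 or x = 10.
Check each candidate in the original equation:
  x = 16: √(16) = 4, while -x + 12 = -4 — extraneous.
  x = 10: √(4) = 2, while -x + 12 = 2 — valid.

x = 10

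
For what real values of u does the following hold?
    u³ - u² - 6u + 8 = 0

Possible rational roots are divisors of 8. Testing u = 2 gives 0, so (u - 2) is a factor.
Divide: u³ - u² - 6u + 8 = (u - 2)(u² + u - 4).
Apply the quadratic formula to u² + u - 4 = 0: u = (-1 ± √17)/2, i.e. u ≈ 1.5616 or u ≈ -2.5616.

u = -2.5616 or u = 1.5616 or u = 2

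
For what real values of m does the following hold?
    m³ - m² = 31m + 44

Rearrange: m³ - m² - 31m - 44 = 0.
Possible rational roots are divisors of -44. Testing m = -4 gives 0, so (m + 4) is a factor.
Divide: m³ - m² - 31m - 44 = (m + 4)(m² - 5m - 11).
Apply the quadratic formula to m² - 5m - 11 = 0: m = (5 ± √69)/2, i.e. m ≈ 6.6533 or m ≈ -1.6533.

m = -4 or m = -1.6533 or m = 6.6533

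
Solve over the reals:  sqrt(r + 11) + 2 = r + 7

Isolate the radical: sqrt(r + 11) = r + 5.
Square both sides: r + 11 = (r + 5)^2.
Expand and rearrange: r^2 + 9r + 14 = 0.
Solving gives r = -2 or r = -7.
Check each candidate in the original equation:
  r = -2: sqrt(9) = 3, while r + 5 = 3 — valid.
  r = -7: sqrt(4) = 2, while r + 5 = -2 — extraneous.

r = -2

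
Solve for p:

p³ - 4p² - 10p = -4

Rearrange: p³ - 4p² - 10p + 4 = 0.
Possible rational roots are divisors of 4. Testing p = -2 gives 0, so (p + 2) is a factor.
Divide: p³ - 4p² - 10p + 4 = (p + 2)(p² - 6p + 2).
Apply the quadratic formula to p² - 6p + 2 = 0: p = (6 ± √28)/2, i.e. p ≈ 5.6458 or p ≈ 0.3542.

p = -2 or p = 0.3542 or p = 5.6458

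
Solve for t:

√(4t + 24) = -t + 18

t = 10

Square both sides: 4t + 24 = (-t + 18)².
Expand and rearrange: t² - 40t + 300 = 0.
Solving gives t = 30 or t = 10.
Check each candidate in the original equation:
  t = 30: √(144) = 12, while -t + 18 = -12 — extraneous.
  t = 10: √(64) = 8, while -t + 18 = 8 — valid.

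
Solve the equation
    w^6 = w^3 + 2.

w = -1 or w = 1.2599

Let u = w^3. The equation becomes u^2 - u - 2 = 0.
Factor: (u - 2)(u + 1) = 0, so u = 2 or u = -1.
w^3 = 2 gives w = (2)^(1/3) ~= 1.2599.
w^3 = -1 gives w = -1.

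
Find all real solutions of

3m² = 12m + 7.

m = -0.5166 or m = 4.5166

Rearrange to standard form: 3m² - 12m - 7 = 0.
Discriminant: (-12)² − 4·3·(-7) = 228.
Quadratic formula: m = (12 ± √228) / 6.
So m = 2 + √(57)/3 ≈ 4.5166 or m = 2 - √(57)/3 ≈ -0.5166.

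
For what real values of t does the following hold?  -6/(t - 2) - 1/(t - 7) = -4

Multiply both sides by (t - 2)(t - 7):
-6(t - 7) - (t - 2) = -4(t - 2)(t - 7).
Expand and collect terms: -4t² + 43t - 100 = 0.
By the quadratic formula, t = (-43 ± √249) / -8, so t ≈ 3.4025 or t ≈ 7.3475.
Neither value makes a denominator zero (t ≠ 2, t ≠ 7), so both are valid.

t = 3.4025 or t = 7.3475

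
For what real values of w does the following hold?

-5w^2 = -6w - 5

Rearrange to standard form: -5w^2 + 6w + 5 = 0.
Discriminant: (6)^2 - 4*(-5)*5 = 136.
Quadratic formula: w = (-6 +/- sqrt(136)) / (-10).
So w = 3/5 - sqrt(34)/5 ~= -0.5662 or w = 3/5 + sqrt(34)/5 ~= 1.7662.

w = -0.5662 or w = 1.7662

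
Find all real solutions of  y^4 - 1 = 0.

y = -1 or y = 1

Let u = y^2. The equation becomes u^2 - 1 = 0.
Factor: (u - 1)(u + 1) = 0, so u = 1 or u = -1.
y^2 = 1 gives y = +/-1.
y^2 = -1 < 0 has no real solution.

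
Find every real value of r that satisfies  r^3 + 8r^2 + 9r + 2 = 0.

Possible rational roots are divisors of 2. Testing r = -1 gives 0, so (r + 1) is a factor.
Divide: r^3 + 8r^2 + 9r + 2 = (r + 1)(r^2 + 7r + 2).
Apply the quadratic formula to r^2 + 7r + 2 = 0: r = (-7 +/- sqrt(41))/2, i.e. r ~= -0.2984 or r ~= -6.7016.

r = -6.7016 or r = -1 or r = -0.2984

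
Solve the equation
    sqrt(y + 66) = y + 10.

Square both sides: y + 66 = (y + 10)^2.
Expand and rearrange: y^2 + 19y + 34 = 0.
Solving gives y = -2 or y = -17.
Check each candidate in the original equation:
  y = -2: sqrt(64) = 8, while y + 10 = 8 — valid.
  y = -17: sqrt(49) = 7, while y + 10 = -7 — extraneous.

y = -2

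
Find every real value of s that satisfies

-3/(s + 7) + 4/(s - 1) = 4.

Multiply both sides by (s + 7)(s - 1):
-3(s - 1) + 4(s + 7) = 4(s + 7)(s - 1).
Expand and collect terms: 4s² + 23s - 59 = 0.
By the quadratic formula, s = (-23 ± √1473) / 8, so s ≈ 1.9225 or s ≈ -7.6725.
Neither value makes a denominator zero (s ≠ -7, s ≠ 1), so both are valid.

s = -7.6725 or s = 1.9225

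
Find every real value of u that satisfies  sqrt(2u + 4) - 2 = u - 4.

Isolate the radical: sqrt(2u + 4) = u - 2.
Square both sides: 2u + 4 = (u - 2)^2.
Expand and rearrange: u^2 - 6u = 0.
Solving gives u = 6 or u = 0.
Check each candidate in the original equation:
  u = 6: sqrt(16) = 4, while u - 2 = 4 — valid.
  u = 0: sqrt(4) = 2, while u - 2 = -2 — extraneous.

u = 6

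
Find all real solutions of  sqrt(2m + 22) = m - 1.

Square both sides: 2m + 22 = (m - 1)^2.
Expand and rearrange: m^2 - 4m - 21 = 0.
Solving gives m = 7 or m = -3.
Check each candidate in the original equation:
  m = 7: sqrt(36) = 6, while m - 1 = 6 — valid.
  m = -3: sqrt(16) = 4, while m - 1 = -4 — extraneous.

m = 7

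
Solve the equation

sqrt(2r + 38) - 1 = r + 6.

r = -1

Isolate the radical: sqrt(2r + 38) = r + 7.
Square both sides: 2r + 38 = (r + 7)^2.
Expand and rearrange: r^2 + 12r + 11 = 0.
Solving gives r = -1 or r = -11.
Check each candidate in the original equation:
  r = -1: sqrt(36) = 6, while r + 7 = 6 — valid.
  r = -11: sqrt(16) = 4, while r + 7 = -4 — extraneous.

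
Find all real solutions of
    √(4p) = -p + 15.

p = 9

Square both sides: 4p = (-p + 15)².
Expand and rearrange: p² - 34p + 225 = 0.
Solving gives p = 25 or p = 9.
Check each candidate in the original equation:
  p = 25: √(100) = 10, while -p + 15 = -10 — extraneous.
  p = 9: √(36) = 6, while -p + 15 = 6 — valid.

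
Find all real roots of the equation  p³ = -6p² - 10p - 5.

p = -3.618 or p = -1.382 or p = -1

Rearrange: p³ + 6p² + 10p + 5 = 0.
Possible rational roots are divisors of 5. Testing p = -1 gives 0, so (p + 1) is a factor.
Divide: p³ + 6p² + 10p + 5 = (p + 1)(p² + 5p + 5).
Apply the quadratic formula to p² + 5p + 5 = 0: p = (-5 ± √5)/2, i.e. p ≈ -1.382 or p ≈ -3.618.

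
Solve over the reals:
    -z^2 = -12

z = -3.4641 or z = 3.4641

Rearrange to standard form: -z^2 + 12 = 0.
Discriminant: (0)^2 - 4*(-1)*12 = 48.
Quadratic formula: z = (0 +/- sqrt(48)) / (-2).
So z = -2*sqrt(3) ~= -3.4641 or z = 2*sqrt(3) ~= 3.4641.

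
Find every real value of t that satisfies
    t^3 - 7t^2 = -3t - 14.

t = -1.1401 or t = 2 or t = 6.1401

Rearrange: t^3 - 7t^2 + 3t + 14 = 0.
Possible rational roots are divisors of 14. Testing t = 2 gives 0, so (t - 2) is a factor.
Divide: t^3 - 7t^2 + 3t + 14 = (t - 2)(t^2 - 5t - 7).
Apply the quadratic formula to t^2 - 5t - 7 = 0: t = (5 +/- sqrt(53))/2, i.e. t ~= 6.1401 or t ~= -1.1401.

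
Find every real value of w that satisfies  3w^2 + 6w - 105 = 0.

w = -7 or w = 5

Factor: 3(w - 5)(w + 7) = 0.
So w = 5 or w = -7.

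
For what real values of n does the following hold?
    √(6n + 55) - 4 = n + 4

Isolate the radical: √(6n + 55) = n + 8.
Square both sides: 6n + 55 = (n + 8)².
Expand and rearrange: n² + 10n + 9 = 0.
Solving gives n = -1 or n = -9.
Check each candidate in the original equation:
  n = -1: √(49) = 7, while n + 8 = 7 — valid.
  n = -9: √(1) = 1, while n + 8 = -1 — extraneous.

n = -1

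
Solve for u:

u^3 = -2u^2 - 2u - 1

Rearrange: u^3 + 2u^2 + 2u + 1 = 0.
Possible rational roots are divisors of 1. Testing u = -1 gives 0, so (u + 1) is a factor.
Divide: u^3 + 2u^2 + 2u + 1 = (u + 1)(u^2 + u + 1).
The quadratic u^2 + u + 1 has discriminant -3 < 0, so no further real roots.

u = -1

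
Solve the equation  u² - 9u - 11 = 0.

Discriminant: (-9)² − 4·1·(-11) = 125.
Quadratic formula: u = (9 ± √125) / 2.
So u = 9/2 + 5·√(5)/2 ≈ 10.0902 or u = 9/2 - 5·√(5)/2 ≈ -1.0902.

u = -1.0902 or u = 10.0902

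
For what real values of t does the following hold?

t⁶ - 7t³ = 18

t = -1.2599 or t = 2.0801

Let u = t³. The equation becomes u² - 7u - 18 = 0.
Factor: (u + 2)(u - 9) = 0, so u = -2 or u = 9.
t³ = -2 gives t = -∛(2) ≈ -1.2599.
t³ = 9 gives t = ∛(9) ≈ 2.0801.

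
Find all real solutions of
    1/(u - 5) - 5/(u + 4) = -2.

u = -1.2839 or u = 4.2839

Multiply both sides by (u - 5)(u + 4):
(u + 4) - 5(u - 5) = -2(u - 5)(u + 4).
Expand and collect terms: -2u² + 6u + 11 = 0.
By the quadratic formula, u = (-6 ± √124) / -4, so u ≈ -1.2839 or u ≈ 4.2839.
Neither value makes a denominator zero (u ≠ 5, u ≠ -4), so both are valid.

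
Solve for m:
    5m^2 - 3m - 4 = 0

Discriminant: (-3)^2 - 4*5*(-4) = 89.
Quadratic formula: m = (3 +/- sqrt(89)) / 10.
So m = 3/10 + sqrt(89)/10 ~= 1.2434 or m = 3/10 - sqrt(89)/10 ~= -0.6434.

m = -0.6434 or m = 1.2434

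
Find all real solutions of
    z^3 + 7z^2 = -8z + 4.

Rearrange: z^3 + 7z^2 + 8z - 4 = 0.
Possible rational roots are divisors of -4. Testing z = -2 gives 0, so (z + 2) is a factor.
Divide: z^3 + 7z^2 + 8z - 4 = (z + 2)(z^2 + 5z - 2).
Apply the quadratic formula to z^2 + 5z - 2 = 0: z = (-5 +/- sqrt(33))/2, i.e. z ~= 0.3723 or z ~= -5.3723.

z = -5.3723 or z = -2 or z = 0.3723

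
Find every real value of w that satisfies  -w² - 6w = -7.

w = -7 or w = 1

Bring every term to one side: -w² - 6w + 7 = 0.
Factor: -1(w + 7)(w - 1) = 0.
So w = -7 or w = 1.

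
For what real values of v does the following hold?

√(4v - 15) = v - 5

Square both sides: 4v - 15 = (v - 5)².
Expand and rearrange: v² - 14v + 40 = 0.
Solving gives v = 10 or v = 4.
Check each candidate in the original equation:
  v = 10: √(25) = 5, while v - 5 = 5 — valid.
  v = 4: √(1) = 1, while v - 5 = -1 — extraneous.

v = 10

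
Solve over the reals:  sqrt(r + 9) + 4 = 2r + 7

Isolate the radical: sqrt(r + 9) = 2r + 3.
Square both sides: r + 9 = (2r + 3)^2.
Expand and rearrange: 4r^2 + 11r = 0.
Solving gives r = 0 or r = -2.75.
Check each candidate in the original equation:
  r = 0: sqrt(9) = 3, while 2r + 3 = 3 — valid.
  r = -2.75: sqrt(6.25) = 2.5, while 2r + 3 = -2.5 — extraneous.

r = 0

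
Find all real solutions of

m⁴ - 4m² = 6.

Let u = m². The equation becomes u² - 4u - 6 = 0.
By the quadratic formula, u = 2 + √(10) or u = 2 - √(10).
m² = 2 + √(10) gives m = ±√(2 + √(10)) ≈ ±2.2721.
m² = 2 - √(10) < 0 has no real solution.

m = -2.2721 or m = 2.2721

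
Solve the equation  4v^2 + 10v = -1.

Rearrange to standard form: 4v^2 + 10v + 1 = 0.
Discriminant: (10)^2 - 4*4*1 = 84.
Quadratic formula: v = (-10 +/- sqrt(84)) / 8.
So v = -5/4 + sqrt(21)/4 ~= -0.1044 or v = -5/4 - sqrt(21)/4 ~= -2.3956.

v = -2.3956 or v = -0.1044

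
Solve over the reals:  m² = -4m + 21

m = -7 or m = 3

Bring every term to one side: m² + 4m - 21 = 0.
Factor: (m + 7)(m - 3) = 0.
So m = -7 or m = 3.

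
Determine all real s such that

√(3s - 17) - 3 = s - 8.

Isolate the radical: √(3s - 17) = s - 5.
Square both sides: 3s - 17 = (s - 5)².
Expand and rearrange: s² - 13s + 42 = 0.
Solving gives s = 7 or s = 6.
Check each candidate in the original equation:
  s = 7: √(4) = 2, while s - 5 = 2 — valid.
  s = 6: √(1) = 1, while s - 5 = 1 — valid.

s = 6 or s = 7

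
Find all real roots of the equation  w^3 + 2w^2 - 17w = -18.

Rearrange: w^3 + 2w^2 - 17w + 18 = 0.
Possible rational roots are divisors of 18. Testing w = 2 gives 0, so (w - 2) is a factor.
Divide: w^3 + 2w^2 - 17w + 18 = (w - 2)(w^2 + 4w - 9).
Apply the quadratic formula to w^2 + 4w - 9 = 0: w = (-4 +/- sqrt(52))/2, i.e. w ~= 1.6056 or w ~= -5.6056.

w = -5.6056 or w = 1.6056 or w = 2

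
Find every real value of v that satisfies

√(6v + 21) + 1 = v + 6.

v = -2

Isolate the radical: √(6v + 21) = v + 5.
Square both sides: 6v + 21 = (v + 5)².
Expand and rearrange: v² + 4v + 4 = 0.
This gives the repeated root v = -2.
Check in the original equation:
  v = -2: √(9) = 3, while v + 5 = 3 — valid.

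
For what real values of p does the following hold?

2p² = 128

p = -8 or p = 8

Bring every term to one side: 2p² - 128 = 0.
Factor: 2(p - 8)(p + 8) = 0.
So p = 8 or p = -8.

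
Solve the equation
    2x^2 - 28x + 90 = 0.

x = 5 or x = 9

Factor: 2(x - 5)(x - 9) = 0.
So x = 5 or x = 9.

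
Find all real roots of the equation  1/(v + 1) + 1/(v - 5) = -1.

Multiply both sides by (v + 1)(v - 5):
(v - 5) + (v + 1) = -(v + 1)(v - 5).
Expand and collect terms: -v² + 2v + 9 = 0.
By the quadratic formula, v = (-2 ± √40) / -2, so v ≈ -2.1623 or v ≈ 4.1623.
Neither value makes a denominator zero (v ≠ -1, v ≠ 5), so both are valid.

v = -2.1623 or v = 4.1623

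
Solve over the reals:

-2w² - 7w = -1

w = -3.6375 or w = 0.1375

Rearrange to standard form: -2w² - 7w + 1 = 0.
Discriminant: (-7)² − 4·(-2)·1 = 57.
Quadratic formula: w = (7 ± √57) / (-4).
So w = -√(57)/4 - 7/4 ≈ -3.6375 or w = -7/4 + √(57)/4 ≈ 0.1375.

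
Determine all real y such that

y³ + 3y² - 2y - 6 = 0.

y = -3 or y = -1.4142 or y = 1.4142

Possible rational roots are divisors of -6. Testing y = -3 gives 0, so (y + 3) is a factor.
Divide: y³ + 3y² - 2y - 6 = (y + 3)(y² - 2).
Apply the quadratic formula to y² - 2 = 0: y = (0 ± √8)/2, i.e. y ≈ 1.4142 or y ≈ -1.4142.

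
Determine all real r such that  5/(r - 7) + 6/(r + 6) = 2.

Multiply both sides by (r - 7)(r + 6):
5(r + 6) + 6(r - 7) = 2(r - 7)(r + 6).
Expand and collect terms: 2r^2 - 13r - 72 = 0.
By the quadratic formula, r = (13 +/- sqrt(745)) / 4, so r ~= 10.0737 or r ~= -3.5737.
Neither value makes a denominator zero (r != 7, r != -6), so both are valid.

r = -3.5737 or r = 10.0737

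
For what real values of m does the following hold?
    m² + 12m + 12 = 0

Discriminant: (12)² − 4·1·12 = 96.
Quadratic formula: m = (-12 ± √96) / 2.
So m = -6 + 2·√(6) ≈ -1.101 or m = -6 - 2·√(6) ≈ -10.899.

m = -10.899 or m = -1.101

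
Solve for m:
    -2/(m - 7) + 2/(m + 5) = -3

Multiply both sides by (m - 7)(m + 5):
-2(m + 5) + 2(m - 7) = -3(m - 7)(m + 5).
Expand and collect terms: -3m² + 6m + 129 = 0.
By the quadratic formula, m = (-6 ± √1584) / -6, so m ≈ -5.6332 or m ≈ 7.6332.
Neither value makes a denominator zero (m ≠ 7, m ≠ -5), so both are valid.

m = -5.6332 or m = 7.6332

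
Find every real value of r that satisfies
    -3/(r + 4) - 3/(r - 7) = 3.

Multiply both sides by (r + 4)(r - 7):
-3(r - 7) - 3(r + 4) = 3(r + 4)(r - 7).
Expand and collect terms: 3r² - 3r - 93 = 0.
By the quadratic formula, r = (3 ± √1125) / 6, so r ≈ 6.0902 or r ≈ -5.0902.
Neither value makes a denominator zero (r ≠ -4, r ≠ 7), so both are valid.

r = -5.0902 or r = 6.0902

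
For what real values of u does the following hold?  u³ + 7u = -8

Rearrange: u³ + 7u + 8 = 0.
Possible rational roots are divisors of 8. Testing u = -1 gives 0, so (u + 1) is a factor.
Divide: u³ + 7u + 8 = (u + 1)(u² - u + 8).
The quadratic u² - u + 8 has discriminant -31 < 0, so no further real roots.

u = -1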